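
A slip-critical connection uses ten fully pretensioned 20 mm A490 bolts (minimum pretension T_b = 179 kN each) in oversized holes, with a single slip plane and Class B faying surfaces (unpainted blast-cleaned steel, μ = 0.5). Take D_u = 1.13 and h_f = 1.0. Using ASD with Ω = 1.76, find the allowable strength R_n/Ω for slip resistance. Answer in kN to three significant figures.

R_n = μ · D_u · h_f · T_b · n_s · n_b = 0.5 × 1.13 × 1.0 × 179 × 1 × 10 = 1011 kN.
Allowable strength R_n/Ω = 1011 / 1.76 = 575 kN.

575 kN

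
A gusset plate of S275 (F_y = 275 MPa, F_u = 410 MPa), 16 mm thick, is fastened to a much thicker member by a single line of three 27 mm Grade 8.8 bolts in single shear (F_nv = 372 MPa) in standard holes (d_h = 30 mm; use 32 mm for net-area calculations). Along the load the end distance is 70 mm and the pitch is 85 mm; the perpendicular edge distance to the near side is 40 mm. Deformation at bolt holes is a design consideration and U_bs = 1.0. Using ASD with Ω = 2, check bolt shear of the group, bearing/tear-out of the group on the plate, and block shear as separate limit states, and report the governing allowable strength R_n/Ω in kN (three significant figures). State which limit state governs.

319 kN (bolt shear governs)

Bolt shear: A_b = π·27²/4 = 572.6 mm²; R_n = 372 × 572.6 × 3 × 1 / 1000 = 639 kN → 639 / 2 = 319 kN.
Bearing: edge l_c = 55, r_n = 425.1 kN; interior l_c = 55, r_n = 425.1 kN; R_n = 425.1 + 2·425.1 = 1275 kN → 638 kN.
Block shear: A_gv = 3840, A_nv = 2560, A_nt = 384 mm²; R_n = min(0.6F_uA_nv, 0.6F_yA_gv) + U_bs·F_u·A_nt = 787.2 kN → 394 kN.
Bolt shear governs: 319 kN.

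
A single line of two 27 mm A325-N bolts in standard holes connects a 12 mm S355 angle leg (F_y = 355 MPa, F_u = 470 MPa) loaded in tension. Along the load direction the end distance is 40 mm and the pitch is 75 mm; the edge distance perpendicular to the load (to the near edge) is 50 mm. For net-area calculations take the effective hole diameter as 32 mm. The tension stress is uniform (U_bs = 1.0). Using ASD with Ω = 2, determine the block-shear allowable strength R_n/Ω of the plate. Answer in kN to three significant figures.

209 kN

Shear plane L_v = 40 + 1·75 = 115 mm; A_gv = 115 × 12 = 1380 mm².
A_nv = (115 − 1.5·32) × 12 = 804 mm².
A_nt = (50 − 0.5·32) × 12 = 408 mm².
0.6 F_u A_nv = 226.7 kN; 0.6 F_y A_gv = 293.9 kN → shear rupture governs the shear term.
R_n = 226.7 + 1.0 × 470 × 408 / 1000 = 418.5 kN.
Allowable strength R_n/Ω = 418.5 / 2 = 209 kN.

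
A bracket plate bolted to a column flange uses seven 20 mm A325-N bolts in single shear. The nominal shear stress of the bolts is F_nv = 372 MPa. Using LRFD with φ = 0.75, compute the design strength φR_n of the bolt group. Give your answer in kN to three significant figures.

A_b = π × 20² / 4 = 314.2 mm².
R_n = F_nv · A_b · n · n_s = 372 × 314.2 × 7 × 1 / 1000 = 818.1 kN.
Design strength φR_n = 0.75 × 818.1 = 614 kN.

614 kN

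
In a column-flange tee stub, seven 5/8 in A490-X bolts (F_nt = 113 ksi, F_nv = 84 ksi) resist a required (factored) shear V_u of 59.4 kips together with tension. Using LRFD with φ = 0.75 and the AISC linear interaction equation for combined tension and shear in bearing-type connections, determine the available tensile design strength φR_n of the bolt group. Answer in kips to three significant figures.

A_b = π·0.625²/4 = 0.3068 in²; f_rv = 59.4 / (7 × 0.3068) = 27.66 ksi.
F'_nt = 1.3 F_nt − (F_nt / φF_nv) f_rv = 1.3·113 − (113/(0.75·84))·27.66 = 97.29 ksi, capped at F_nt → F'_nt = 97.29 ksi.
R_n = F'_nt · A_b · n = 97.29 × 0.3068 × 7 = 208.9 kips.
Design strength φR_n = 0.75 × 208.9 = 157 kips.

157 kips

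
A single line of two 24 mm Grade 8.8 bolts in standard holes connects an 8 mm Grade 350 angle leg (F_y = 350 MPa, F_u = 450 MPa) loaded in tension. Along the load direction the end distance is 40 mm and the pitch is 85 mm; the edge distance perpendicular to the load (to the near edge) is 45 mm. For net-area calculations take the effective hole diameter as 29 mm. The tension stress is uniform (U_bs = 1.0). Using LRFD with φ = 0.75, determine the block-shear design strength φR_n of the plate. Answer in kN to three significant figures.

Shear plane L_v = 40 + 1·85 = 125 mm; A_gv = 125 × 8 = 1000 mm².
A_nv = (125 − 1.5·29) × 8 = 652 mm².
A_nt = (45 − 0.5·29) × 8 = 244 mm².
0.6 F_u A_nv = 176 kN; 0.6 F_y A_gv = 210 kN → shear rupture governs the shear term.
R_n = 176 + 1.0 × 450 × 244 / 1000 = 285.8 kN.
Design strength φR_n = 0.75 × 285.8 = 214 kN.

214 kN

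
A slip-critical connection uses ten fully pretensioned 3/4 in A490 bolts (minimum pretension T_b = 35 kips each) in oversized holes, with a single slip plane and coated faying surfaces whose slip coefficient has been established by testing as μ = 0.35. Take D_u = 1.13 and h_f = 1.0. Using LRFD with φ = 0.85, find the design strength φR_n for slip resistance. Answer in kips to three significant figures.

R_n = μ · D_u · h_f · T_b · n_s · n_b = 0.35 × 1.13 × 1.0 × 35 × 1 × 10 = 138.4 kips.
Design strength φR_n = 0.85 × 138.4 = 118 kips.

118 kips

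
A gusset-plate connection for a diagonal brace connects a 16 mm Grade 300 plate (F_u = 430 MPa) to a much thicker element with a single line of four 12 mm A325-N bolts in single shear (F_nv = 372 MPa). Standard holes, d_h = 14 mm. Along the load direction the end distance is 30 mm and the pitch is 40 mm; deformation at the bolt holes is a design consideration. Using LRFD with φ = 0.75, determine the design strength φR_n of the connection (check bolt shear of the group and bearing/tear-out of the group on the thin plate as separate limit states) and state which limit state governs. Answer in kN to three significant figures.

126 kN (bolt shear governs)

Bolt shear: A_b = π·12²/4 = 113.1 mm²; R_n = 372 × 113.1 × 4 × 1 / 1000 = 168.3 kN → 0.75 × 168.3 = 126 kN.
Bearing (1.2 l_c t F_u ≤ 2.4 d t F_u): upper limit = 2.4·12·16·430 / 1000 = 198.1 kN.
  Edge l_c = 30 − 14/2 = 23 → r_n = 189.9 kN; interior l_c = 40 − 14 = 26 → r_n = 198.1 kN.
  R_n,bearing = 1·189.9 + 3·198.1 = 784.3 kN → 0.75 × 784.3 = 588 kN.
Bolt shear governs: 126 kN.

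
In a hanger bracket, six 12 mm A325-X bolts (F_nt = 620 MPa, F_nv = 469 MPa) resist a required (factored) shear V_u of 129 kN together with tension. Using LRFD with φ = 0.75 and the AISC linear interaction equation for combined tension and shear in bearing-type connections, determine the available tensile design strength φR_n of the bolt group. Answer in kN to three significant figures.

240 kN

A_b = π·12²/4 = 113.1 mm²; f_rv = 129 × 1000 / (6 × 113.1) = 190.1 MPa.
F'_nt = 1.3 F_nt − (F_nt / φF_nv) f_rv = 1.3·620 − (620/(0.75·469))·190.1 = 470.9 MPa, capped at F_nt → F'_nt = 470.9 MPa.
R_n = F'_nt · A_b · n = 470.9 × 113.1 × 6 / 1000 = 319.6 kN.
Design strength φR_n = 0.75 × 319.6 = 240 kN.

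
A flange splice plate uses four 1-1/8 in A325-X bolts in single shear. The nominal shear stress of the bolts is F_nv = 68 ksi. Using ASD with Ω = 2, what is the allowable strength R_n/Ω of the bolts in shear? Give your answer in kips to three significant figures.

135 kips

A_b = π × 1.125² / 4 = 0.994 in².
R_n = F_nv · A_b · n · n_s = 68 × 0.994 × 4 × 1 = 270.4 kips.
Allowable strength R_n/Ω = 270.4 / 2 = 135 kips.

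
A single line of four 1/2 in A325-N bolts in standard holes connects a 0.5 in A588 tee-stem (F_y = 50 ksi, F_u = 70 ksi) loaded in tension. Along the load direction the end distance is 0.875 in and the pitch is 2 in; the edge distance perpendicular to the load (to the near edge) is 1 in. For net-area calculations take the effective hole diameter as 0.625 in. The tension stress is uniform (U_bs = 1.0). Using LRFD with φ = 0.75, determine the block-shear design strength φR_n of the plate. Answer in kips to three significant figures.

91.9 kips

Shear plane L_v = 0.875 + 3·2 = 6.875 in; A_gv = 6.875 × 0.5 = 3.438 in².
A_nv = (6.875 − 3.5·0.625) × 0.5 = 2.344 in².
A_nt = (1 − 0.5·0.625) × 0.5 = 0.3438 in².
0.6 F_u A_nv = 98.44 kips; 0.6 F_y A_gv = 103.1 kips → shear rupture governs the shear term.
R_n = 98.44 + 1.0 × 70 × 0.3438 = 122.5 kips.
Design strength φR_n = 0.75 × 122.5 = 91.9 kips.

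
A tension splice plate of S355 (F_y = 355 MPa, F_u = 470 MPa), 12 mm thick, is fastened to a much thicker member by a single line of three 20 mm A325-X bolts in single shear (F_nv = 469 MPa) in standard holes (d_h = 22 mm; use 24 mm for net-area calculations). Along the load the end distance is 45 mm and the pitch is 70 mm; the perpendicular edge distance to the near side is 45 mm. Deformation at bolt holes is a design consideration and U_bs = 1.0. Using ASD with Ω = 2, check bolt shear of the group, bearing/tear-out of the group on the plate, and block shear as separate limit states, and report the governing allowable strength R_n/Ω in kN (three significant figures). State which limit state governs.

Bolt shear: A_b = π·20²/4 = 314.2 mm²; R_n = 469 × 314.2 × 3 × 1 / 1000 = 442 kN → 442 / 2 = 221 kN.
Bearing: edge l_c = 34, r_n = 230.1 kN; interior l_c = 48, r_n = 270.7 kN; R_n = 230.1 + 2·270.7 = 771.6 kN → 386 kN.
Block shear: A_gv = 2220, A_nv = 1500, A_nt = 396 mm²; R_n = min(0.6F_uA_nv, 0.6F_yA_gv) + U_bs·F_u·A_nt = 609.1 kN → 305 kN.
Bolt shear governs: 221 kN.

221 kN (bolt shear governs)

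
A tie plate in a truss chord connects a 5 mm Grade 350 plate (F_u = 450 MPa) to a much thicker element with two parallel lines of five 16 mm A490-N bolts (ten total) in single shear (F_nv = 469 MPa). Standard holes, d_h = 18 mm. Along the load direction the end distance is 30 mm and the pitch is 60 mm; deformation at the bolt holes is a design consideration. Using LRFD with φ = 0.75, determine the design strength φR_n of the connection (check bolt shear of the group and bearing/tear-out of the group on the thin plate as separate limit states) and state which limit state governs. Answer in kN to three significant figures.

Bolt shear: A_b = π·16²/4 = 201.1 mm²; R_n = 469 × 201.1 × 10 × 1 / 1000 = 943 kN → 0.75 × 943 = 707 kN.
Bearing (1.2 l_c t F_u ≤ 2.4 d t F_u): upper limit = 2.4·16·5·450 / 1000 = 86.4 kN.
  Edge l_c = 30 − 18/2 = 21 → r_n = 56.7 kN; interior l_c = 60 − 18 = 42 → r_n = 86.4 kN.
  R_n,bearing = 2·56.7 + 8·86.4 = 804.6 kN → 0.75 × 804.6 = 603 kN.
Bearing governs: 603 kN.

603 kN (bearing governs)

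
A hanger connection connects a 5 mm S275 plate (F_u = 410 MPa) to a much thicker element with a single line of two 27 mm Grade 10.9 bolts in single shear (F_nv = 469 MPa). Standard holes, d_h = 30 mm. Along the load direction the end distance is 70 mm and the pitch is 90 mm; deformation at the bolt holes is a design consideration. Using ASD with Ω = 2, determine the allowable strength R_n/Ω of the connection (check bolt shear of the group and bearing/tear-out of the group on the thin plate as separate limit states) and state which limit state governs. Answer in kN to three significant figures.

Bolt shear: A_b = π·27²/4 = 572.6 mm²; R_n = 469 × 572.6 × 2 × 1 / 1000 = 537.1 kN → 537.1 / 2 = 269 kN.
Bearing (1.2 l_c t F_u ≤ 2.4 d t F_u): upper limit = 2.4·27·5·410 / 1000 = 132.8 kN.
  Edge l_c = 70 − 30/2 = 55 → r_n = 132.8 kN; interior l_c = 90 − 30 = 60 → r_n = 132.8 kN.
  R_n,bearing = 1·132.8 + 1·132.8 = 265.7 kN → 265.7 / 2 = 133 kN.
Bearing governs: 133 kN.

133 kN (bearing governs)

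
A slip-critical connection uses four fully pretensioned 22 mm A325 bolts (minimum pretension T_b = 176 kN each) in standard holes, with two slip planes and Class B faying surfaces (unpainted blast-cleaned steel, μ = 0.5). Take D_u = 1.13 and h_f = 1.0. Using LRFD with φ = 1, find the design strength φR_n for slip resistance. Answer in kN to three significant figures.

R_n = μ · D_u · h_f · T_b · n_s · n_b = 0.5 × 1.13 × 1.0 × 176 × 2 × 4 = 795.5 kN.
Design strength φR_n = 1 × 795.5 = 796 kN.

796 kN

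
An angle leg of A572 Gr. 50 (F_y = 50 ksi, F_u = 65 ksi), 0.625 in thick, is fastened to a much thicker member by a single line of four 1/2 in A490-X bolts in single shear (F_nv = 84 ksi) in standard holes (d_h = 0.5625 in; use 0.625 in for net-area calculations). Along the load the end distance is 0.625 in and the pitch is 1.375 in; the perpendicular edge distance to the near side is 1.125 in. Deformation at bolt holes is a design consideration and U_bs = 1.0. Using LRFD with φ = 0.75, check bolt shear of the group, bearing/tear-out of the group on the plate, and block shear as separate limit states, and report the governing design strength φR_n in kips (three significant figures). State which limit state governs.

Bolt shear: A_b = π·0.5²/4 = 0.1963 in²; R_n = 84 × 0.1963 × 4 × 1 = 65.97 kips → 0.75 × 65.97 = 49.5 kips.
Bearing: edge l_c = 0.3438, r_n = 16.76 kips; interior l_c = 0.8125, r_n = 39.61 kips; R_n = 16.76 + 3·39.61 = 135.6 kips → 102 kips.
Block shear: A_gv = 2.969, A_nv = 1.602, A_nt = 0.5078 in²; R_n = min(0.6F_uA_nv, 0.6F_yA_gv) + U_bs·F_u·A_nt = 95.47 kips → 71.6 kips.
Bolt shear governs: 49.5 kips.

49.5 kips (bolt shear governs)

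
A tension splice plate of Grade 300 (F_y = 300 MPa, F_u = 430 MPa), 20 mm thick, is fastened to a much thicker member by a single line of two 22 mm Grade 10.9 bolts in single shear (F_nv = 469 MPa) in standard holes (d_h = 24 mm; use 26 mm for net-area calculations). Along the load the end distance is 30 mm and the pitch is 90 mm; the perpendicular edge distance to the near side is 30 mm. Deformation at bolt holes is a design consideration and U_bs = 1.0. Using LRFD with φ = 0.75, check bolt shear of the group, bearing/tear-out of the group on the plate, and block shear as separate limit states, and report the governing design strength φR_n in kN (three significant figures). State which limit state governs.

267 kN (bolt shear governs)

Bolt shear: A_b = π·22²/4 = 380.1 mm²; R_n = 469 × 380.1 × 2 × 1 / 1000 = 356.6 kN → 0.75 × 356.6 = 267 kN.
Bearing: edge l_c = 18, r_n = 185.8 kN; interior l_c = 66, r_n = 454.1 kN; R_n = 185.8 + 1·454.1 = 639.8 kN → 480 kN.
Block shear: A_gv = 2400, A_nv = 1620, A_nt = 340 mm²; R_n = min(0.6F_uA_nv, 0.6F_yA_gv) + U_bs·F_u·A_nt = 564.2 kN → 423 kN.
Bolt shear governs: 267 kN.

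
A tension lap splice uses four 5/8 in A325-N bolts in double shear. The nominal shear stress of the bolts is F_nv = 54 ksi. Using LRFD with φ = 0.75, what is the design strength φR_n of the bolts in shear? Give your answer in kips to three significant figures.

99.4 kips

A_b = π × 0.625² / 4 = 0.3068 in².
R_n = F_nv · A_b · n · n_s = 54 × 0.3068 × 4 × 2 = 132.5 kips.
Design strength φR_n = 0.75 × 132.5 = 99.4 kips.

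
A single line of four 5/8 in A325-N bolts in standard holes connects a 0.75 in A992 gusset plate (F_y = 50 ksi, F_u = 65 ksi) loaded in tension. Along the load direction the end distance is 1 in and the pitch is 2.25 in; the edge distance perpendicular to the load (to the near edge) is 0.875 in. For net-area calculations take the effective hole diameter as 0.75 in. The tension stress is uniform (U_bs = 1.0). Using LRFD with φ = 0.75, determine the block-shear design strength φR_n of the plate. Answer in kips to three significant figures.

131 kips

Shear plane L_v = 1 + 3·2.25 = 7.75 in; A_gv = 7.75 × 0.75 = 5.812 in².
A_nv = (7.75 − 3.5·0.75) × 0.75 = 3.844 in².
A_nt = (0.875 − 0.5·0.75) × 0.75 = 0.375 in².
0.6 F_u A_nv = 149.9 kips; 0.6 F_y A_gv = 174.4 kips → shear rupture governs the shear term.
R_n = 149.9 + 1.0 × 65 × 0.375 = 174.3 kips.
Design strength φR_n = 0.75 × 174.3 = 131 kips.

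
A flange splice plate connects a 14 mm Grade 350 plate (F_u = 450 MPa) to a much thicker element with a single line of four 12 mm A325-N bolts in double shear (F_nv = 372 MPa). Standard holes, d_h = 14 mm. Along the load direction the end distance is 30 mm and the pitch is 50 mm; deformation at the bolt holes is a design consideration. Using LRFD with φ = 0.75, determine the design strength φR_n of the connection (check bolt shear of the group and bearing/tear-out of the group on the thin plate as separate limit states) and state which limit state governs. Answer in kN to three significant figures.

Bolt shear: A_b = π·12²/4 = 113.1 mm²; R_n = 372 × 113.1 × 4 × 2 / 1000 = 336.6 kN → 0.75 × 336.6 = 252 kN.
Bearing (1.2 l_c t F_u ≤ 2.4 d t F_u): upper limit = 2.4·12·14·450 / 1000 = 181.4 kN.
  Edge l_c = 30 − 14/2 = 23 → r_n = 173.9 kN; interior l_c = 50 − 14 = 36 → r_n = 181.4 kN.
  R_n,bearing = 1·173.9 + 3·181.4 = 718.2 kN → 0.75 × 718.2 = 539 kN.
Bolt shear governs: 252 kN.

252 kN (bolt shear governs)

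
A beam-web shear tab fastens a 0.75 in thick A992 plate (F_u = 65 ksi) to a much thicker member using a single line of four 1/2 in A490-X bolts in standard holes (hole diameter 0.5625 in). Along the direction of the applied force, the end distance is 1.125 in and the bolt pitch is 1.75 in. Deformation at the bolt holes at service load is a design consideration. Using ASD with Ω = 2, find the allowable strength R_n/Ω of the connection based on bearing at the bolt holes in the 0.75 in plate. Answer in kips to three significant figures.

112 kips

Per bolt r_n = 1.2 l_c t F_u ≤ 2.4 d t F_u; upper limit = 2.4 × 0.5 × 0.75 × 65 = 58.5 kips.
Edge bolt: l_c = 1.125 − 0.5625/2 = 0.8438 in → 1.2 × 0.8438 × 0.75 × 65 = 49.36 → r_n = 49.36 kips.
Interior bolts: l_c = 1.75 − 0.5625 = 1.188 in → 1.2 × 1.188 × 0.75 × 65 = 69.47 → r_n = 58.5 kips.
R_n = 1 × 49.36 + 3 × 58.5 = 224.9 kips.
Allowable strength R_n/Ω = 224.9 / 2 = 112 kips.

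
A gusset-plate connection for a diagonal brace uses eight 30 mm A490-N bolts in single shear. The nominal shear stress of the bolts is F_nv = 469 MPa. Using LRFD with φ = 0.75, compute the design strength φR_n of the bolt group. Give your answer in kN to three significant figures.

A_b = π × 30² / 4 = 706.9 mm².
R_n = F_nv · A_b · n · n_s = 469 × 706.9 × 8 × 1 / 1000 = 2652 kN.
Design strength φR_n = 0.75 × 2652 = 1990 kN.

1990 kN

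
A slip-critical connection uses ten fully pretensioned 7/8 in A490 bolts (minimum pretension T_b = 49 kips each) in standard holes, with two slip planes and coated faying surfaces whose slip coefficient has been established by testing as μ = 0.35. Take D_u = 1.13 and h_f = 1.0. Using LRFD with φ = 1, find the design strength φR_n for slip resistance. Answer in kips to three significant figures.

R_n = μ · D_u · h_f · T_b · n_s · n_b = 0.35 × 1.13 × 1.0 × 49 × 2 × 10 = 387.6 kips.
Design strength φR_n = 1 × 387.6 = 388 kips.

388 kips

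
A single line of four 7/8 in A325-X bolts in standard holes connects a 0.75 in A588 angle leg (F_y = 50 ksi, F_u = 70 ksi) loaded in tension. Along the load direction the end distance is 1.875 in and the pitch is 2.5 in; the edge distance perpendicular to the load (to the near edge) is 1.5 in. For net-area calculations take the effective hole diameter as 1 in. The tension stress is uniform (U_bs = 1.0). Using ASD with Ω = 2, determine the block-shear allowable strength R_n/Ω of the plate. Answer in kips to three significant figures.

119 kips

Shear plane L_v = 1.875 + 3·2.5 = 9.375 in; A_gv = 9.375 × 0.75 = 7.031 in².
A_nv = (9.375 − 3.5·1) × 0.75 = 4.406 in².
A_nt = (1.5 − 0.5·1) × 0.75 = 0.75 in².
0.6 F_u A_nv = 185.1 kips; 0.6 F_y A_gv = 210.9 kips → shear rupture governs the shear term.
R_n = 185.1 + 1.0 × 70 × 0.75 = 237.6 kips.
Allowable strength R_n/Ω = 237.6 / 2 = 119 kips.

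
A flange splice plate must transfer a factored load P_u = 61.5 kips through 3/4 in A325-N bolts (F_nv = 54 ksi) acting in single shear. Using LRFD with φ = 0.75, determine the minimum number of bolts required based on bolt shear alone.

A_b = π·0.75²/4 = 0.4418 in².
Per-bolt design strength φR_n = 0.75 × 54 × 0.4418 × 1 = 17.89 kips.
n ≥ 61.5 / 17.89 = 3.437 → use 4 bolts.

4 bolts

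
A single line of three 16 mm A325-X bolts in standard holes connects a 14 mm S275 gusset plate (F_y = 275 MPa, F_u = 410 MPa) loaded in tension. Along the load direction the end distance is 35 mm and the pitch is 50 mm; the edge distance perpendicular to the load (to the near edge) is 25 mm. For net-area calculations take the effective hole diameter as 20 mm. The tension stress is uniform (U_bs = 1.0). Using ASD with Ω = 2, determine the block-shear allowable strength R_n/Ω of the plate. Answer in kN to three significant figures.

Shear plane L_v = 35 + 2·50 = 135 mm; A_gv = 135 × 14 = 1890 mm².
A_nv = (135 − 2.5·20) × 14 = 1190 mm².
A_nt = (25 − 0.5·20) × 14 = 210 mm².
0.6 F_u A_nv = 292.7 kN; 0.6 F_y A_gv = 311.9 kN → shear rupture governs the shear term.
R_n = 292.7 + 1.0 × 410 × 210 / 1000 = 378.8 kN.
Allowable strength R_n/Ω = 378.8 / 2 = 189 kN.

189 kN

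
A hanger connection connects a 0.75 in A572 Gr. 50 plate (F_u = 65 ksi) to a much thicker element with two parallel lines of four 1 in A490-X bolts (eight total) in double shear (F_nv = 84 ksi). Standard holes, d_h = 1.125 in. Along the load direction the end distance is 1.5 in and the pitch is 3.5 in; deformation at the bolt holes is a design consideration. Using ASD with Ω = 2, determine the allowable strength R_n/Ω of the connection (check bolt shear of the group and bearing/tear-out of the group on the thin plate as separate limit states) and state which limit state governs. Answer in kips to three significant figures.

Bolt shear: A_b = π·1²/4 = 0.7854 in²; R_n = 84 × 0.7854 × 8 × 2 = 1056 kips → 1056 / 2 = 528 kips.
Bearing (1.2 l_c t F_u ≤ 2.4 d t F_u): upper limit = 2.4·1·0.75·65 = 117 kips.
  Edge l_c = 1.5 − 1.125/2 = 0.9375 → r_n = 54.84 kips; interior l_c = 3.5 − 1.125 = 2.375 → r_n = 117 kips.
  R_n,bearing = 2·54.84 + 6·117 = 811.7 kips → 811.7 / 2 = 406 kips.
Bearing governs: 406 kips.

406 kips (bearing governs)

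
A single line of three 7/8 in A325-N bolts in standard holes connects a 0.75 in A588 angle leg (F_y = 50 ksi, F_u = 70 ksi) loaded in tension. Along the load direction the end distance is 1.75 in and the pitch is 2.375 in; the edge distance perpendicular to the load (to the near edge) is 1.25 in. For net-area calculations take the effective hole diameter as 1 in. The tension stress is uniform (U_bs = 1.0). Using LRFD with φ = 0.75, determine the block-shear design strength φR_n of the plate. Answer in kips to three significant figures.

Shear plane L_v = 1.75 + 2·2.375 = 6.5 in; A_gv = 6.5 × 0.75 = 4.875 in².
A_nv = (6.5 − 2.5·1) × 0.75 = 3 in².
A_nt = (1.25 − 0.5·1) × 0.75 = 0.5625 in².
0.6 F_u A_nv = 126 kips; 0.6 F_y A_gv = 146.2 kips → shear rupture governs the shear term.
R_n = 126 + 1.0 × 70 × 0.5625 = 165.4 kips.
Design strength φR_n = 0.75 × 165.4 = 124 kips.

124 kips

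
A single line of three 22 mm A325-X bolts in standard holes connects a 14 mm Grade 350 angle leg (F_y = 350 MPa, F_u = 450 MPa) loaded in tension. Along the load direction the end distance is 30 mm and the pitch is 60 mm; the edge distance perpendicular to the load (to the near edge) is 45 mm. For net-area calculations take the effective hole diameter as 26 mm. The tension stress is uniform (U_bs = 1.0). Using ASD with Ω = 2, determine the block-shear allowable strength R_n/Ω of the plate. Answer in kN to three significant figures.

Shear plane L_v = 30 + 2·60 = 150 mm; A_gv = 150 × 14 = 2100 mm².
A_nv = (150 − 2.5·26) × 14 = 1190 mm².
A_nt = (45 − 0.5·26) × 14 = 448 mm².
0.6 F_u A_nv = 321.3 kN; 0.6 F_y A_gv = 441 kN → shear rupture governs the shear term.
R_n = 321.3 + 1.0 × 450 × 448 / 1000 = 522.9 kN.
Allowable strength R_n/Ω = 522.9 / 2 = 261 kN.

261 kN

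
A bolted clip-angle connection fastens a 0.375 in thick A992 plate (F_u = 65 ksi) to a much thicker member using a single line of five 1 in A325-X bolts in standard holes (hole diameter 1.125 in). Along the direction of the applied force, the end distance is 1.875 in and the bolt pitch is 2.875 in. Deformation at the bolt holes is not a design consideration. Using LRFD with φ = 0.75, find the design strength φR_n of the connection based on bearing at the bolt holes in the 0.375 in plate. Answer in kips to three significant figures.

Per bolt r_n = 1.5 l_c t F_u ≤ 3.0 d t F_u; upper limit = 3.0 × 1 × 0.375 × 65 = 73.12 kips.
Edge bolt: l_c = 1.875 − 1.125/2 = 1.312 in → 1.5 × 1.312 × 0.375 × 65 = 47.99 → r_n = 47.99 kips.
Interior bolts: l_c = 2.875 − 1.125 = 1.75 in → 1.5 × 1.75 × 0.375 × 65 = 63.98 → r_n = 63.98 kips.
R_n = 1 × 47.99 + 4 × 63.98 = 303.9 kips.
Design strength φR_n = 0.75 × 303.9 = 228 kips.

228 kips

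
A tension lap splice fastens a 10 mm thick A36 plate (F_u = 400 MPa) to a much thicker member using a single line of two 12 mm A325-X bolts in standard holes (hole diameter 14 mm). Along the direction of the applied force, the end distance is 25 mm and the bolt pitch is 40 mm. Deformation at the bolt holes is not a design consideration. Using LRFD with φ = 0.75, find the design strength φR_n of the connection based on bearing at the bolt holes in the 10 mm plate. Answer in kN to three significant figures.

Per bolt r_n = 1.5 l_c t F_u ≤ 3.0 d t F_u; upper limit = 3.0 × 12 × 10 × 400 / 1000 = 144 kN.
Edge bolt: l_c = 25 − 14/2 = 18 mm → 1.5 × 18 × 10 × 400 / 1000 = 108 → r_n = 108 kN.
Interior bolts: l_c = 40 − 14 = 26 mm → 1.5 × 26 × 10 × 400 / 1000 = 156 → r_n = 144 kN.
R_n = 1 × 108 + 1 × 144 = 252 kN.
Design strength φR_n = 0.75 × 252 = 189 kN.

189 kN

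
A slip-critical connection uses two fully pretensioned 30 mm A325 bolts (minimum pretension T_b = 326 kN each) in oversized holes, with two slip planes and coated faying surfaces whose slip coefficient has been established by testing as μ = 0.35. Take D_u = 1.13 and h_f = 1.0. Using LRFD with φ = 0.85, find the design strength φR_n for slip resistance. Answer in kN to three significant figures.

438 kN

R_n = μ · D_u · h_f · T_b · n_s · n_b = 0.35 × 1.13 × 1.0 × 326 × 2 × 2 = 515.7 kN.
Design strength φR_n = 0.85 × 515.7 = 438 kN.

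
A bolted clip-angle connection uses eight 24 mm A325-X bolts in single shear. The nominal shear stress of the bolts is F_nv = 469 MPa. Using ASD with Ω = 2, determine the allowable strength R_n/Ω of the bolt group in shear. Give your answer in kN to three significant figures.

A_b = π × 24² / 4 = 452.4 mm².
R_n = F_nv · A_b · n · n_s = 469 × 452.4 × 8 × 1 / 1000 = 1697 kN.
Allowable strength R_n/Ω = 1697 / 2 = 849 kN.

849 kN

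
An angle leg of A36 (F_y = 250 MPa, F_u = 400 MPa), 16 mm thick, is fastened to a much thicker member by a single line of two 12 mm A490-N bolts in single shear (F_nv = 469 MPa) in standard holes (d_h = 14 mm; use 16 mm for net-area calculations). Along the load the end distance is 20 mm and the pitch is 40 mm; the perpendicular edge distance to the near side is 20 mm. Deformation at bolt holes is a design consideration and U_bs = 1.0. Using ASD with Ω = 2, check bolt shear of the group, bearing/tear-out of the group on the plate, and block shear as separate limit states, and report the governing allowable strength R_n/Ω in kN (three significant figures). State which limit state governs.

53 kN (bolt shear governs)

Bolt shear: A_b = π·12²/4 = 113.1 mm²; R_n = 469 × 113.1 × 2 × 1 / 1000 = 106.1 kN → 106.1 / 2 = 53 kN.
Bearing: edge l_c = 13, r_n = 99.84 kN; interior l_c = 26, r_n = 184.3 kN; R_n = 99.84 + 1·184.3 = 284.2 kN → 142 kN.
Block shear: A_gv = 960, A_nv = 576, A_nt = 192 mm²; R_n = min(0.6F_uA_nv, 0.6F_yA_gv) + U_bs·F_u·A_nt = 215 kN → 108 kN.
Bolt shear governs: 53 kN.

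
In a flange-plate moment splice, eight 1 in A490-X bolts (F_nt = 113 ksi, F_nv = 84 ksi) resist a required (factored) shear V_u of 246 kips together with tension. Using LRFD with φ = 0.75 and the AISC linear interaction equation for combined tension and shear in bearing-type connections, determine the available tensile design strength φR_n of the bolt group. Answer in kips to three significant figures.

361 kips

A_b = π·1²/4 = 0.7854 in²; f_rv = 246 / (8 × 0.7854) = 39.15 ksi.
F'_nt = 1.3 F_nt − (F_nt / φF_nv) f_rv = 1.3·113 − (113/(0.75·84))·39.15 = 76.67 ksi, capped at F_nt → F'_nt = 76.67 ksi.
R_n = F'_nt · A_b · n = 76.67 × 0.7854 × 8 = 481.8 kips.
Design strength φR_n = 0.75 × 481.8 = 361 kips.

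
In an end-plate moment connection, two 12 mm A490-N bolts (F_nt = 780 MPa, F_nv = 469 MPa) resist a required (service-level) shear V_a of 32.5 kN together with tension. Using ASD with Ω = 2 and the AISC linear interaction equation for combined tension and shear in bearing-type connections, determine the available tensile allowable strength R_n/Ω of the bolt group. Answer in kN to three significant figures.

A_b = π·12²/4 = 113.1 mm²; f_rv = 32.5 × 1000 / (2 × 113.1) = 143.7 MPa.
F'_nt = 1.3 F_nt − (Ω F_nt / F_nv) f_rv = 1.3·780 − (2·780/469)·143.7 = 536.1 MPa, capped at F_nt → F'_nt = 536.1 MPa.
R_n = F'_nt · A_b · n = 536.1 × 113.1 × 2 / 1000 = 121.3 kN.
Allowable strength R_n/Ω = 121.3 / 2 = 60.6 kN.

60.6 kN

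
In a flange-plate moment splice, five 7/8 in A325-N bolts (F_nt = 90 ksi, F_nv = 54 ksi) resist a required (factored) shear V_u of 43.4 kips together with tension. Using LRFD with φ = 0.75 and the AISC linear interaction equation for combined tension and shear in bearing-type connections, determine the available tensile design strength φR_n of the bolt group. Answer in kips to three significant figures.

191 kips

A_b = π·0.875²/4 = 0.6013 in²; f_rv = 43.4 / (5 × 0.6013) = 14.43 ksi.
F'_nt = 1.3 F_nt − (F_nt / φF_nv) f_rv = 1.3·90 − (90/(0.75·54))·14.43 = 84.92 ksi, capped at F_nt → F'_nt = 84.92 ksi.
R_n = F'_nt · A_b · n = 84.92 × 0.6013 × 5 = 255.3 kips.
Design strength φR_n = 0.75 × 255.3 = 191 kips.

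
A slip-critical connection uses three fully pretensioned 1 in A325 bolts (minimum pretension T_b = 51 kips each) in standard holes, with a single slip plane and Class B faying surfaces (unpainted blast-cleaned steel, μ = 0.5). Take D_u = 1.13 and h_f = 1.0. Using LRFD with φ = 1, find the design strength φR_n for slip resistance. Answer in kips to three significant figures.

R_n = μ · D_u · h_f · T_b · n_s · n_b = 0.5 × 1.13 × 1.0 × 51 × 1 × 3 = 86.44 kips.
Design strength φR_n = 1 × 86.44 = 86.4 kips.

86.4 kips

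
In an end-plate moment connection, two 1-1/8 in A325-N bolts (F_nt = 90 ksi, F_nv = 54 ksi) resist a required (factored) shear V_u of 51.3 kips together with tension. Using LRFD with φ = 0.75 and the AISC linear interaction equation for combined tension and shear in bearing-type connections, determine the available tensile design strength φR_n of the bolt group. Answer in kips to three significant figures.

89 kips

A_b = π·1.125²/4 = 0.994 in²; f_rv = 51.3 / (2 × 0.994) = 25.8 ksi.
F'_nt = 1.3 F_nt − (F_nt / φF_nv) f_rv = 1.3·90 − (90/(0.75·54))·25.8 = 59.66 ksi, capped at F_nt → F'_nt = 59.66 ksi.
R_n = F'_nt · A_b · n = 59.66 × 0.994 × 2 = 118.6 kips.
Design strength φR_n = 0.75 × 118.6 = 89 kips.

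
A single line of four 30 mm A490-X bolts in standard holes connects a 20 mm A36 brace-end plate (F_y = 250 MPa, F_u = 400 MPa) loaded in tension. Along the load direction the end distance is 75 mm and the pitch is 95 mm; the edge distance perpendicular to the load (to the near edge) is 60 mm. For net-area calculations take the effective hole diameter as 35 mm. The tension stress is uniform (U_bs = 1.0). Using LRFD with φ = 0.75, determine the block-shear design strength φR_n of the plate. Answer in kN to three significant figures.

Shear plane L_v = 75 + 3·95 = 360 mm; A_gv = 360 × 20 = 7200 mm².
A_nv = (360 − 3.5·35) × 20 = 4750 mm².
A_nt = (60 − 0.5·35) × 20 = 850 mm².
0.6 F_u A_nv = 1140 kN; 0.6 F_y A_gv = 1080 kN → shear yielding governs the shear term.
R_n = 1080 + 1.0 × 400 × 850 / 1000 = 1420 kN.
Design strength φR_n = 0.75 × 1420 = 1060 kN.

1060 kN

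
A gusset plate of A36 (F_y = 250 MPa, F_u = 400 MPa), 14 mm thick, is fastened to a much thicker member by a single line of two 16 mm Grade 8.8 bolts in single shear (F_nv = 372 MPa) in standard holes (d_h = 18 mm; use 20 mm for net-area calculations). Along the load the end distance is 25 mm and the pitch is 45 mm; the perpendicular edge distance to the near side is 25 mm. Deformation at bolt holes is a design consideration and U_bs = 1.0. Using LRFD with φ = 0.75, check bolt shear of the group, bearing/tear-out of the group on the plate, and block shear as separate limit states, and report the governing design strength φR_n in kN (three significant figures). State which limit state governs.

Bolt shear: A_b = π·16²/4 = 201.1 mm²; R_n = 372 × 201.1 × 2 × 1 / 1000 = 149.6 kN → 0.75 × 149.6 = 112 kN.
Bearing: edge l_c = 16, r_n = 107.5 kN; interior l_c = 27, r_n = 181.4 kN; R_n = 107.5 + 1·181.4 = 289 kN → 217 kN.
Block shear: A_gv = 980, A_nv = 560, A_nt = 210 mm²; R_n = min(0.6F_uA_nv, 0.6F_yA_gv) + U_bs·F_u·A_nt = 218.4 kN → 164 kN.
Bolt shear governs: 112 kN.

112 kN (bolt shear governs)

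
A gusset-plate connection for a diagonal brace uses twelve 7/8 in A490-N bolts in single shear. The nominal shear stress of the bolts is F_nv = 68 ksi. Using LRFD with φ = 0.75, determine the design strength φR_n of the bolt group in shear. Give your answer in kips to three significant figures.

A_b = π × 0.875² / 4 = 0.6013 in².
R_n = F_nv · A_b · n · n_s = 68 × 0.6013 × 12 × 1 = 490.7 kips.
Design strength φR_n = 0.75 × 490.7 = 368 kips.

368 kips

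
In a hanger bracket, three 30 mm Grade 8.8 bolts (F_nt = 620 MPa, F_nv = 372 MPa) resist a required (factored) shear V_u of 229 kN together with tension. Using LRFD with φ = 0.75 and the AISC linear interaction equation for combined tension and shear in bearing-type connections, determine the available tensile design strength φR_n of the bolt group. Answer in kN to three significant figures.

900 kN

A_b = π·30²/4 = 706.9 mm²; f_rv = 229 × 1000 / (3 × 706.9) = 108 MPa.
F'_nt = 1.3 F_nt − (F_nt / φF_nv) f_rv = 1.3·620 − (620/(0.75·372))·108 = 566 MPa, capped at F_nt → F'_nt = 566 MPa.
R_n = F'_nt · A_b · n = 566 × 706.9 × 3 / 1000 = 1200 kN.
Design strength φR_n = 0.75 × 1200 = 900 kN.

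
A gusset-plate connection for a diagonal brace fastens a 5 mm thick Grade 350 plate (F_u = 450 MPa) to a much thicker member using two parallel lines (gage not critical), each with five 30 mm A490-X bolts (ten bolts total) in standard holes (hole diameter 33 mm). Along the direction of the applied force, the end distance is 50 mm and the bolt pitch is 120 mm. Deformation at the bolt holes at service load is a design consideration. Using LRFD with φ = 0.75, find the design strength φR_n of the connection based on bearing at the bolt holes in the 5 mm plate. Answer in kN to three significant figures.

Per bolt r_n = 1.2 l_c t F_u ≤ 2.4 d t F_u; upper limit = 2.4 × 30 × 5 × 450 / 1000 = 162 kN.
Edge bolt: l_c = 50 − 33/2 = 33.5 mm → 1.2 × 33.5 × 5 × 450 / 1000 = 90.45 → r_n = 90.45 kN.
Interior bolts: l_c = 120 − 33 = 87 mm → 1.2 × 87 × 5 × 450 / 1000 = 234.9 → r_n = 162 kN.
R_n = 2 × 90.45 + 8 × 162 = 1477 kN.
Design strength φR_n = 0.75 × 1477 = 1110 kN.

1110 kN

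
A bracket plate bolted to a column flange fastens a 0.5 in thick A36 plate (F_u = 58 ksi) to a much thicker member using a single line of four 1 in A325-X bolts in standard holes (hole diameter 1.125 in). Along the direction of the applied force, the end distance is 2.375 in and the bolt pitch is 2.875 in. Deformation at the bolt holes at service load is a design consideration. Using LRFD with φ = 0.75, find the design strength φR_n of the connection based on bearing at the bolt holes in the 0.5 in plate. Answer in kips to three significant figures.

184 kips

Per bolt r_n = 1.2 l_c t F_u ≤ 2.4 d t F_u; upper limit = 2.4 × 1 × 0.5 × 58 = 69.6 kips.
Edge bolt: l_c = 2.375 − 1.125/2 = 1.812 in → 1.2 × 1.812 × 0.5 × 58 = 63.07 → r_n = 63.07 kips.
Interior bolts: l_c = 2.875 − 1.125 = 1.75 in → 1.2 × 1.75 × 0.5 × 58 = 60.9 → r_n = 60.9 kips.
R_n = 1 × 63.07 + 3 × 60.9 = 245.8 kips.
Design strength φR_n = 0.75 × 245.8 = 184 kips.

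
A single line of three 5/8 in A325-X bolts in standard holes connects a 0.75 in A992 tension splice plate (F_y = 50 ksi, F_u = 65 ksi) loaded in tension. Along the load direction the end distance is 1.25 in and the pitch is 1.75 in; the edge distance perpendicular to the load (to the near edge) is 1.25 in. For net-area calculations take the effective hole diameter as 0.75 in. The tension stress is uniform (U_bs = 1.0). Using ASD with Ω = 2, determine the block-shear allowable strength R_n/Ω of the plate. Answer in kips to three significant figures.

Shear plane L_v = 1.25 + 2·1.75 = 4.75 in; A_gv = 4.75 × 0.75 = 3.562 in².
A_nv = (4.75 − 2.5·0.75) × 0.75 = 2.156 in².
A_nt = (1.25 − 0.5·0.75) × 0.75 = 0.6562 in².
0.6 F_u A_nv = 84.09 kips; 0.6 F_y A_gv = 106.9 kips → shear rupture governs the shear term.
R_n = 84.09 + 1.0 × 65 × 0.6562 = 126.8 kips.
Allowable strength R_n/Ω = 126.8 / 2 = 63.4 kips.

63.4 kips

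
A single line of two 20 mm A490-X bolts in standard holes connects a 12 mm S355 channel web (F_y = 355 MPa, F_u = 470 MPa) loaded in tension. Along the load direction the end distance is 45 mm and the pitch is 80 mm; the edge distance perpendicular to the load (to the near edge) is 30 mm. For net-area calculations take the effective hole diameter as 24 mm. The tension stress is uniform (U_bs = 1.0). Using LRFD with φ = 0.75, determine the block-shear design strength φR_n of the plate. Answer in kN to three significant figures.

302 kN

Shear plane L_v = 45 + 1·80 = 125 mm; A_gv = 125 × 12 = 1500 mm².
A_nv = (125 − 1.5·24) × 12 = 1068 mm².
A_nt = (30 − 0.5·24) × 12 = 216 mm².
0.6 F_u A_nv = 301.2 kN; 0.6 F_y A_gv = 319.5 kN → shear rupture governs the shear term.
R_n = 301.2 + 1.0 × 470 × 216 / 1000 = 402.7 kN.
Design strength φR_n = 0.75 × 402.7 = 302 kN.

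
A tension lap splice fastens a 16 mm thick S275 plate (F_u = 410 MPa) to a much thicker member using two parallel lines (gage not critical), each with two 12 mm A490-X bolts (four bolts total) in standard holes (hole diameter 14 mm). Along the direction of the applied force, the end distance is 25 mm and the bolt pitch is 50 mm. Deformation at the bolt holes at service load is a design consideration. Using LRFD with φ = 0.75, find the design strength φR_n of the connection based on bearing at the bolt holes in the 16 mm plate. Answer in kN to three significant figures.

496 kN

Per bolt r_n = 1.2 l_c t F_u ≤ 2.4 d t F_u; upper limit = 2.4 × 12 × 16 × 410 / 1000 = 188.9 kN.
Edge bolt: l_c = 25 − 14/2 = 18 mm → 1.2 × 18 × 16 × 410 / 1000 = 141.7 → r_n = 141.7 kN.
Interior bolts: l_c = 50 − 14 = 36 mm → 1.2 × 36 × 16 × 410 / 1000 = 283.4 → r_n = 188.9 kN.
R_n = 2 × 141.7 + 2 × 188.9 = 661.2 kN.
Design strength φR_n = 0.75 × 661.2 = 496 kN.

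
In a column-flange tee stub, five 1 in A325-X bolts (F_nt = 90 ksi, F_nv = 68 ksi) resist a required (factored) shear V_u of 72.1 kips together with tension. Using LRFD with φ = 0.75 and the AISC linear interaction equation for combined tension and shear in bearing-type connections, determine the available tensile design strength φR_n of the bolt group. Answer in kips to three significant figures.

A_b = π·1²/4 = 0.7854 in²; f_rv = 72.1 / (5 × 0.7854) = 18.36 ksi.
F'_nt = 1.3 F_nt − (F_nt / φF_nv) f_rv = 1.3·90 − (90/(0.75·68))·18.36 = 84.6 ksi, capped at F_nt → F'_nt = 84.6 ksi.
R_n = F'_nt · A_b · n = 84.6 × 0.7854 × 5 = 332.2 kips.
Design strength φR_n = 0.75 × 332.2 = 249 kips.

249 kips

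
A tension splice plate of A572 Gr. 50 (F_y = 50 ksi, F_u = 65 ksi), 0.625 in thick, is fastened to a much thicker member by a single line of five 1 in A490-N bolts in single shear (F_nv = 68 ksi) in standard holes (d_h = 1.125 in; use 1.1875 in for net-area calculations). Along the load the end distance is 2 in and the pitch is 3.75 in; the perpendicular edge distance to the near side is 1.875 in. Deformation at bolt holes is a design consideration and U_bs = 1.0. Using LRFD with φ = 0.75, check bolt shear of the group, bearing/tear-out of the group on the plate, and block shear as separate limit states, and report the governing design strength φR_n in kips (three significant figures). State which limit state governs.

200 kips (bolt shear governs)

Bolt shear: A_b = π·1²/4 = 0.7854 in²; R_n = 68 × 0.7854 × 5 × 1 = 267 kips → 0.75 × 267 = 200 kips.
Bearing: edge l_c = 1.438, r_n = 70.08 kips; interior l_c = 2.625, r_n = 97.5 kips; R_n = 70.08 + 4·97.5 = 460.1 kips → 345 kips.
Block shear: A_gv = 10.62, A_nv = 7.285, A_nt = 0.8008 in²; R_n = min(0.6F_uA_nv, 0.6F_yA_gv) + U_bs·F_u·A_nt = 336.2 kips → 252 kips.
Bolt shear governs: 200 kips.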